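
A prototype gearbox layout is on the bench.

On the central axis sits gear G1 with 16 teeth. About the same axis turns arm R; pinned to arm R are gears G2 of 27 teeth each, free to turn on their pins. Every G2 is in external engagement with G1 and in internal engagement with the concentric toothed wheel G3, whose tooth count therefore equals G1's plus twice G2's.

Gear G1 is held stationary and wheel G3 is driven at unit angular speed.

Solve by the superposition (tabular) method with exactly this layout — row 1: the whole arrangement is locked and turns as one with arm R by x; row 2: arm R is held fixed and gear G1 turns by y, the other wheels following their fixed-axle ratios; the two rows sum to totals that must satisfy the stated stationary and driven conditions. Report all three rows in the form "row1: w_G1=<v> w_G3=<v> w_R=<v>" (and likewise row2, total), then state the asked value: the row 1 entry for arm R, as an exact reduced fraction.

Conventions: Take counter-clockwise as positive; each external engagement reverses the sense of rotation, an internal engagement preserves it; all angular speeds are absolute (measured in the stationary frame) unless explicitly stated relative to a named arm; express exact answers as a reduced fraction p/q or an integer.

planetary set (16T centre, 27T on arm, 70T internal) — Willis relation
superposition row 1 [locked train]: every member turns x
row 2: sun turns y, ring = −(16/70)·y, arm 0
boundary: total ω_sun = x + y = 0 and total ω_ring = x − (16/70)·y = 1  ⇒  y = -35/43, x = 35/43
row 2 ring = −(16/70)·(-35/43) = 8/43
totals (row 1 + row 2): sun 35/43 + (-35/43) = 0, ring 35/43 + 8/43 = 1, arm 35/43 + 0 = 35/43
asked cell (row1, arm) = 35/43

row1: w_G1=35/43 w_G3=35/43 w_R=35/43
row2: w_G1=-35/43 w_G3=8/43 w_R=0
total: w_G1=0 w_G3=1 w_R=35/43
asked value: 35/43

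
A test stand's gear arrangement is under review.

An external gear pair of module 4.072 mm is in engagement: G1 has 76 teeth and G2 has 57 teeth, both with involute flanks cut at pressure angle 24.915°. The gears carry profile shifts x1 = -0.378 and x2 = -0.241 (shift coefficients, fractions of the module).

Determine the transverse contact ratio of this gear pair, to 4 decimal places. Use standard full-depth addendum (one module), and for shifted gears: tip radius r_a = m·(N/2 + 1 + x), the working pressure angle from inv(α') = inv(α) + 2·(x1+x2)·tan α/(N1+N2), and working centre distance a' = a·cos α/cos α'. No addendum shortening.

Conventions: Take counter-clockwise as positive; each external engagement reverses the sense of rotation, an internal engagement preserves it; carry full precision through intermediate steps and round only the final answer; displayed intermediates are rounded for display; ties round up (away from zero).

1.6384

class = single-mesh tooth geometry [involute pair 76T × 57T, m = 4.072]
base radii: r_b1 = 140.335302, r_b2 = 105.251476
tip radii: r_a1 = 157.268784, r_a2 = 119.142648
inv(α') = inv(24.915°) + 2·(-0.378-0.241)·tan α/(76+57) = 0.02533029  ⇒  α' = 23.70119°
a' = a·cos α / cos α' = 270.7880·cos 24.915°/cos 23.70119° = 268.209082
action lengths: √(r_a1²−r_b1²) = 70.989249, √(r_a2²−r_b2²) = 55.830971
base pitch p_b = π·m·cos α = 11.602009
CR = (70.989249 + 55.830971 − 268.209082·sin 23.70119°)/11.602009 = 1.638428
contact ratio ≈ 1.6384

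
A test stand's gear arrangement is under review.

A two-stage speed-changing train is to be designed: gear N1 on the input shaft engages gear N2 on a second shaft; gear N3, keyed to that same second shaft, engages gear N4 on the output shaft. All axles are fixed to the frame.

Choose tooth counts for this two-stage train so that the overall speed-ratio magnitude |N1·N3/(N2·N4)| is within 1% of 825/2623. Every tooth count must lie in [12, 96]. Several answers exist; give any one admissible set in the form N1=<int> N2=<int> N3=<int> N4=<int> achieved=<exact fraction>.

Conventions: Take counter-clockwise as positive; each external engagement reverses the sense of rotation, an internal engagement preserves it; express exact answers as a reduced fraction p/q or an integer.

N1=15 N2=43 N3=55 N4=61 achieved=825/2623

class = fixed-axis compound train [2-stage, 825/2623 wanted]
target = 825/2623 in lowest terms: an exact hit needs N1·N3 = k·825 and N2·N4 = k·2623 for one integer k, every count in [12, 96]; additionally prefer no 1:1 stage (N1 ≠ N2, N3 ≠ N4)
k = 1: N1·N3 = 825 = 15·55, N2·N4 = 2623 = 43·61
achieved = 15·55/(43·61) = 825/2623; |achieved − target| = 0 ≤ 33/10492 ✓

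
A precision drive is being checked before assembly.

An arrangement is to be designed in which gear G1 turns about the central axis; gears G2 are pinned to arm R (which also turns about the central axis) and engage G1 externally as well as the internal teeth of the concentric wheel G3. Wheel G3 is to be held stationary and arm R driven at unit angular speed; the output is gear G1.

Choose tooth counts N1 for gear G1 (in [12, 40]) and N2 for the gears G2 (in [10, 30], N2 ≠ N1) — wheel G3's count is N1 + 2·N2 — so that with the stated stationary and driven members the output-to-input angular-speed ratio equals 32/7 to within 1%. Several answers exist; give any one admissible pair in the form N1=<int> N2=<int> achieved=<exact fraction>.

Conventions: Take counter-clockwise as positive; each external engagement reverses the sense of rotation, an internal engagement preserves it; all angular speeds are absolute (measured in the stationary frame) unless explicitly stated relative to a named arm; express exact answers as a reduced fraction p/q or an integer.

N1=14 N2=18 achieved=32/7

class = planetary set [ratio 32/7 wanted; Willis about the carrier]
Willis with ω_ring = 0: ω_sun/ω_arm = (N1+N3)/N1; set equal to 32/7  ⇒  N3/N1 = 32/7 − 1 = 25/7
N3 = N1 + 2·N2  ⇒  N2/N1 = (N3/N1 − 1)/2 = (25/7 − 1)/2 = 9/7
smallest multiple with N1 ≥ 12 and N2 ≥ 10: k = 2  ⇒  N1 = 2·7 = 14, N2 = 2·9 = 18 (N1 ≤ 40, N2 ≤ 30, N2 ≠ N1 ✓), N3 = 14 + 2·18 = 50
check: (N1+N3)/N1 with N1 = 14, N3 = 50 gives 32/7; |achieved − target| = 0 ≤ 8/175 ✓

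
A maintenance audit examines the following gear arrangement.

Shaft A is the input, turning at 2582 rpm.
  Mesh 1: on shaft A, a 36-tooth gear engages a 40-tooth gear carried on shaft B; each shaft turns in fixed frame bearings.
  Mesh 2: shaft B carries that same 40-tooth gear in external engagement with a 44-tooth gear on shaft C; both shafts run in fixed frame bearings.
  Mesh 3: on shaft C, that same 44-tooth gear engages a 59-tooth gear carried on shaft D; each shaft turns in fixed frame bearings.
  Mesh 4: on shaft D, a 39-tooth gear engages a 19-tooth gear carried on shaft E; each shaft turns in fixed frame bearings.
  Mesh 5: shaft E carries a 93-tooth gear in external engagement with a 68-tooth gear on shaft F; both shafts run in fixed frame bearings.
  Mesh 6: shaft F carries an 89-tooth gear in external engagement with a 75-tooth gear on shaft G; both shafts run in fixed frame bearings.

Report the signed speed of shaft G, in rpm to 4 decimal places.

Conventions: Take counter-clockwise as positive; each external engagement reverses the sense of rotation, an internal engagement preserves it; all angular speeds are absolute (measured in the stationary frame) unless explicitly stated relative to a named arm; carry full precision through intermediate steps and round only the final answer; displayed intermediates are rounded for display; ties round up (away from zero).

+5248.3225 rpm

topology: fixed-axis compound train — 6 meshes, A→G
mesh 1 [36T→40T]: ω = 2582.0000×36/40 = 2323.8000 rpm, sense flips to −
mesh 2 [40T→44T]: ω = 2323.8000×40/44 = 2112.5455 rpm, sense flips to +
mesh 3 [44T→59T]: ω = 2112.5455×44/59 = 1575.4576 rpm, sense flips to −
mesh 4 [39T→19T]: ω = 1575.4576×39/19 = 3233.8341 rpm, sense flips to +
mesh 5 [93T→68T]: ω = 3233.8341×93/68 = 4422.7437 rpm, sense flips to −
mesh 6 [89T→75T]: ω = 4422.7437×89/75 = 5248.3225 rpm, sense flips to +
signed output speed = +5248.3225 rpm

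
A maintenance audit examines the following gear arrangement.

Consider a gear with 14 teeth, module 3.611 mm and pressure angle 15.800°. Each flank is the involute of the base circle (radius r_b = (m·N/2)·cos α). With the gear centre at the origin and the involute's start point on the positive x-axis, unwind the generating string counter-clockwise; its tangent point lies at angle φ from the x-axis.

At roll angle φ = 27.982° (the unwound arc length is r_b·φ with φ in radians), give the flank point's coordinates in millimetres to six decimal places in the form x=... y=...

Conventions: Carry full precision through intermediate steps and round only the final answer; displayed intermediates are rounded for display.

topology: single-mesh involute geometry — m = 3.611, N = 14
pitch radius r_p = m·N/2 = 3.611·14/2 = 25.277000
base radius r_b = r_p·cos α = 25.277000·cos 15.800° = 24.321984
roll angle φ = 27.982° = 0.48837803 rad
x = r_b·(cos φ + φ·sin φ) = 27.051863
y = r_b·(sin φ − φ·cos φ) = 0.922045

x=27.051863 y=0.922045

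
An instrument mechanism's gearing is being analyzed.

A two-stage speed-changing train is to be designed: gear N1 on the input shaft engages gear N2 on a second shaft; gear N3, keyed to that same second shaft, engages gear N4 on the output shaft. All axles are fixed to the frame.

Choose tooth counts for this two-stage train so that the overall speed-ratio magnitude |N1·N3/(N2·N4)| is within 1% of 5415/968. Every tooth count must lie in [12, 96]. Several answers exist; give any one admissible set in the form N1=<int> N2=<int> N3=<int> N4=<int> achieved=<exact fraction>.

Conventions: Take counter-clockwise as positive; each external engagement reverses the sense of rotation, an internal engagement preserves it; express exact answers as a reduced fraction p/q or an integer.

design class (target 5415/968): fixed-axis compound train
target = 5415/968 in lowest terms: an exact hit needs N1·N3 = k·5415 and N2·N4 = k·968 for one integer k, every count in [12, 96]; additionally prefer no 1:1 stage (N1 ≠ N2, N3 ≠ N4)
k = 1: N1·N3 = 5415 = 57·95, N2·N4 = 968 = 22·44
achieved = 57·95/(22·44) = 5415/968; |achieved − target| = 0 ≤ 1083/19360 ✓

N1=57 N2=22 N3=95 N4=44 achieved=5415/968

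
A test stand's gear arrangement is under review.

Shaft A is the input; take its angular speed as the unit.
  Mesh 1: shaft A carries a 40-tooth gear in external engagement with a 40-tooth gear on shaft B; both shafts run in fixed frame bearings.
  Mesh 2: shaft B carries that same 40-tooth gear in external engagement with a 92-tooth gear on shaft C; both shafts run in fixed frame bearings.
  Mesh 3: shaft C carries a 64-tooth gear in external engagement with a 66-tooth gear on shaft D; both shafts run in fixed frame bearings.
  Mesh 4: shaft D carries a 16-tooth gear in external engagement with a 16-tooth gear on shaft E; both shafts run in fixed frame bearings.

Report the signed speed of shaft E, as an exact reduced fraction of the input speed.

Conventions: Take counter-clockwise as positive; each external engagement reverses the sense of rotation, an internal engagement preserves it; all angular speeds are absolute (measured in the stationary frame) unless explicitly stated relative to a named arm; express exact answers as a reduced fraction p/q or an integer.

320/759

4-mesh fixed-axis compound train (all bearings frame-fixed)
mesh 1 [40T→40T]: |ω|/ω_in = 1×40/40 = 1, sense flips to −
mesh 2 [40T→92T]: |ω|/ω_in = 1×40/92 = 10/23, sense flips to +
mesh 3 [64T→66T]: |ω|/ω_in = (10/23)×64/66 = 320/759, sense flips to −
mesh 4 [16T→16T]: |ω|/ω_in = (320/759)×16/16 = 320/759, sense flips to +
signed output speed (× input speed) = 320/759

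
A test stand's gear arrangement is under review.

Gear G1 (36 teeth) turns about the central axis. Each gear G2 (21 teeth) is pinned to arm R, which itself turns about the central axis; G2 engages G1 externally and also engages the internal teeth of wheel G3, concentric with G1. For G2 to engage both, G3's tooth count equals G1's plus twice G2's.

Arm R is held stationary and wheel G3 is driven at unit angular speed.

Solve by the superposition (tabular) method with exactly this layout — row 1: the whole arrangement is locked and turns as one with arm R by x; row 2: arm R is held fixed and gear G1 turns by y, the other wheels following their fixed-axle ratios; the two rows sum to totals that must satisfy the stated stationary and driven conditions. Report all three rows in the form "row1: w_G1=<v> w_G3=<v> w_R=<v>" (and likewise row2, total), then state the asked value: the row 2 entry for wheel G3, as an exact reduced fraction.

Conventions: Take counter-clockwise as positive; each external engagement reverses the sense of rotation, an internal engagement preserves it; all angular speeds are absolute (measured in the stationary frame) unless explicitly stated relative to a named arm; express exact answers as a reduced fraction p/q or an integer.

class = planetary set [G3 = 36+2·21 = 78; Willis about the carrier]
row 1 — lock + rotate with arm: ω_sun = ω_ring = ω_arm = x
superposition row 2 [arm held]: sun y, ring −(36/78)·y, arm 0
boundary: total ω_arm = x = 0 and total ω_ring = x − (36/78)·y = 1  ⇒  y = -13/6, x = 0
row 2 ring = −(36/78)·(-13/6) = 1
totals (row 1 + row 2): sun 0 + (-13/6) = -13/6, ring 0 + 1 = 1, arm 0 + 0 = 0
asked cell (row2, ring) = 1

row1: w_G1=0 w_G3=0 w_R=0
row2: w_G1=-13/6 w_G3=1 w_R=0
total: w_G1=-13/6 w_G3=1 w_R=0
asked value: 1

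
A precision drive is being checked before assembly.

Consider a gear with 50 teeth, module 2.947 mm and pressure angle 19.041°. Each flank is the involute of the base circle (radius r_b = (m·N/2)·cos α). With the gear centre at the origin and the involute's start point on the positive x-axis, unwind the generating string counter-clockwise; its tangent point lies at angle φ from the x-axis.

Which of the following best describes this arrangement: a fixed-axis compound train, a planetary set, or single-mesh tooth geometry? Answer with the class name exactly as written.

single-mesh involute tooth geometry (50T wheel at module 2.947)
classification: single-mesh tooth geometry

single-mesh tooth geometry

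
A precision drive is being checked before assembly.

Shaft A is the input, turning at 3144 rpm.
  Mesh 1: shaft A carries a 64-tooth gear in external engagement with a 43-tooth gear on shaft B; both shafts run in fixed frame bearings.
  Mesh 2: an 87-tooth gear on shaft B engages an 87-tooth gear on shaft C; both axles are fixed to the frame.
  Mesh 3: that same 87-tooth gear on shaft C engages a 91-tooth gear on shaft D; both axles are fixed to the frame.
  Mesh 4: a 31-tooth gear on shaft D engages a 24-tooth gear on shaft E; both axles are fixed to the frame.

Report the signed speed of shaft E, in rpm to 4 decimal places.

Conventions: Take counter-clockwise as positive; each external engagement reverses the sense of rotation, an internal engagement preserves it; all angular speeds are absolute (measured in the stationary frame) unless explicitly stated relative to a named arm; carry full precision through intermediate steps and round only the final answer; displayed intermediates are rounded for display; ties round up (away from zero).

recognized (5 fixed axles, 4 meshes): fixed-axis compound train
mesh 1 [64T→43T]: ω = 3144.0000×64/43 = 4679.4419 rpm, sense flips to −
mesh 2 [87T→87T]: ω = 4679.4419×87/87 = 4679.4419 rpm, sense flips to +
mesh 3 [87T→91T]: ω = 4679.4419×87/91 = 4473.7521 rpm, sense flips to −
mesh 4 [31T→24T]: ω = 4473.7521×31/24 = 5778.5965 rpm, sense flips to +
signed output speed = +5778.5965 rpm

+5778.5965 rpm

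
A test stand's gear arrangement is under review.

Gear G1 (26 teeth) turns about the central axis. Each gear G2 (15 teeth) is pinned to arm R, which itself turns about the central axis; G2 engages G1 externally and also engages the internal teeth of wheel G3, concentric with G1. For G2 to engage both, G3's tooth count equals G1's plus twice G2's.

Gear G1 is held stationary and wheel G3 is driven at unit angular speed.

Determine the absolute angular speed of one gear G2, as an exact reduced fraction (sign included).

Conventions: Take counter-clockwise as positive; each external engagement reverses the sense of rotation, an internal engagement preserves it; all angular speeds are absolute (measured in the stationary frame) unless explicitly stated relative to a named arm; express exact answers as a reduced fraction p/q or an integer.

recognized (axles ride arm R): planetary set, 26/15/56 teeth
ring teeth: 26 + 2·15 = 56
26(ω_sun−ω_arm) = −56(ω_ring−ω_arm),  ω_sun = 0, ω_ring = 1
26(0−ω_arm) = −56(1−ω_arm)  ⇒  82·ω_arm = 56  ⇒  ω_arm = 28/41
sun–planet mesh: 26·(0−28/41) = −15·(ω_p−ω_arm)  ⇒  ω_p−ω_arm = 728/615
ω_p = 28/41 + 728/615 = 28/15
exact speed ratio = 28/15

28/15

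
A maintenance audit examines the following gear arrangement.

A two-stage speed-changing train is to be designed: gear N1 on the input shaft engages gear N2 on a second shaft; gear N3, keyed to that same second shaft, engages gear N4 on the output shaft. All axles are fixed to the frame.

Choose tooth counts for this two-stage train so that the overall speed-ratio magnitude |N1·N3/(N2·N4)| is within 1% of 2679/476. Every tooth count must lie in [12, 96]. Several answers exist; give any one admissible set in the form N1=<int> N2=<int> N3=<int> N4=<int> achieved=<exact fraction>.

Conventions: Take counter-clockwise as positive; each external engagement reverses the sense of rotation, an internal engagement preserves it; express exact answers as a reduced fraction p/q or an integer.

N1=47 N2=14 N3=57 N4=34 achieved=2679/476

design class (target 2679/476): fixed-axis compound train
target = 2679/476 in lowest terms: an exact hit needs N1·N3 = k·2679 and N2·N4 = k·476 for one integer k, every count in [12, 96]; additionally prefer no 1:1 stage (N1 ≠ N2, N3 ≠ N4)
k = 1: N1·N3 = 2679 = 47·57, N2·N4 = 476 = 14·34
achieved = 47·57/(14·34) = 2679/476; |achieved − target| = 0 ≤ 2679/47600 ✓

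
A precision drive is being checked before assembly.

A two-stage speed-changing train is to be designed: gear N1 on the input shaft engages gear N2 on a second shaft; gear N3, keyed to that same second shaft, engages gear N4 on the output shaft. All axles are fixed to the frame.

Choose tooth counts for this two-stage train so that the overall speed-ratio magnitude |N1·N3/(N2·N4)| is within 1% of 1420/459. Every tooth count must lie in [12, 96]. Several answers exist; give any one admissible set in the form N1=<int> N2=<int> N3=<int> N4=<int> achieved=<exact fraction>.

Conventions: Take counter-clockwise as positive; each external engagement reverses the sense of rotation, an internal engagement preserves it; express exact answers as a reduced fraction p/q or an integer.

design class (target 1420/459): fixed-axis compound train
target = 1420/459 in lowest terms: an exact hit needs N1·N3 = k·1420 and N2·N4 = k·459 for one integer k, every count in [12, 96]; additionally prefer no 1:1 stage (N1 ≠ N2, N3 ≠ N4)
k = 1: N1·N3 = 1420 = 20·71, N2·N4 = 459 = 17·27
achieved = 20·71/(17·27) = 1420/459; |achieved − target| = 0 ≤ 71/2295 ✓

N1=20 N2=17 N3=71 N4=27 achieved=1420/459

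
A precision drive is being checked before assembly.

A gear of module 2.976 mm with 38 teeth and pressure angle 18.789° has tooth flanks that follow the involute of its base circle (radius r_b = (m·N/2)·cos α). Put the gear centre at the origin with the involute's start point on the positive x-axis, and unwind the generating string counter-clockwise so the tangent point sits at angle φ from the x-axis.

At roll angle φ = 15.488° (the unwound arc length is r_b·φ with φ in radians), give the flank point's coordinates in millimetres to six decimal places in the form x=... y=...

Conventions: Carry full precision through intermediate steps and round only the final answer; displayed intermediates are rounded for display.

x=55.451028 y=0.349884

topology: single-mesh involute geometry — m = 2.976, N = 38
pitch radius r_p = m·N/2 = 2.976·38/2 = 56.544000
base radius r_b = r_p·cos α = 56.544000·cos 18.789° = 53.530833
roll angle φ = 15.488° = 0.27031659 rad
x = r_b·(cos φ + φ·sin φ) = 55.451028
y = r_b·(sin φ − φ·cos φ) = 0.349884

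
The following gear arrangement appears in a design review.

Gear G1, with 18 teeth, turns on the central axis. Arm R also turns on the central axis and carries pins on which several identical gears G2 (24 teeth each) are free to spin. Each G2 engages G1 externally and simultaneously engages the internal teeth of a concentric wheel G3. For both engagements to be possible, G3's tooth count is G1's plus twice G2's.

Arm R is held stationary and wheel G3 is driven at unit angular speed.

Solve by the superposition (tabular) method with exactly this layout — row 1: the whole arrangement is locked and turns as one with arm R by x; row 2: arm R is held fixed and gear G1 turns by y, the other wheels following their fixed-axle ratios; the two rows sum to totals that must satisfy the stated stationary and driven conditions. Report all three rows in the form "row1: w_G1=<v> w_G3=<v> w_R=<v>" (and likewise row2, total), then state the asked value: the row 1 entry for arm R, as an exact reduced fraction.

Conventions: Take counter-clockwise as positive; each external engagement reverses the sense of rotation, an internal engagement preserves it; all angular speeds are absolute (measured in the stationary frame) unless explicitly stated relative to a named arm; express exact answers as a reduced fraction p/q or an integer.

recognized (axles ride arm R): planetary set, 18/24/66 teeth
row 1 (train locked, turned with arm): all members turn x
row 2: sun turns y, ring = −(18/66)·y, arm 0
boundary: total ω_arm = x = 0 and total ω_ring = x − (18/66)·y = 1  ⇒  y = -11/3, x = 0
row 2 ring = −(18/66)·(-11/3) = 1
totals (row 1 + row 2): sun 0 + (-11/3) = -11/3, ring 0 + 1 = 1, arm 0 + 0 = 0
asked cell (row1, arm) = 0

row1: w_G1=0 w_G3=0 w_R=0
row2: w_G1=-11/3 w_G3=1 w_R=0
total: w_G1=-11/3 w_G3=1 w_R=0
asked value: 0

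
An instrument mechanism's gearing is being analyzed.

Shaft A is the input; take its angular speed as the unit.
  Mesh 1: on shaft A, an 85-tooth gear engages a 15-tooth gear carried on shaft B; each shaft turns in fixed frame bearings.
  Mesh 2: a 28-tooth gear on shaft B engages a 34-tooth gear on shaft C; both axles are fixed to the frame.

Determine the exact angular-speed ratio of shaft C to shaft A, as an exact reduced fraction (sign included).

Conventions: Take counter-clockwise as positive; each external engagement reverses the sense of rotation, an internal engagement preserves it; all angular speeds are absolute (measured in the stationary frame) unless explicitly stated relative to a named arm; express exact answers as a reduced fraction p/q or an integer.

class = fixed-axis compound train [2 meshes; 2 ratios multiply, 2 sense flips]
mesh 1 [85T→15T]: running ratio 17/3, sense −
mesh 2 [28T→34T]: running ratio 14/3, sense +
ω_out/ω_in = 14/3

14/3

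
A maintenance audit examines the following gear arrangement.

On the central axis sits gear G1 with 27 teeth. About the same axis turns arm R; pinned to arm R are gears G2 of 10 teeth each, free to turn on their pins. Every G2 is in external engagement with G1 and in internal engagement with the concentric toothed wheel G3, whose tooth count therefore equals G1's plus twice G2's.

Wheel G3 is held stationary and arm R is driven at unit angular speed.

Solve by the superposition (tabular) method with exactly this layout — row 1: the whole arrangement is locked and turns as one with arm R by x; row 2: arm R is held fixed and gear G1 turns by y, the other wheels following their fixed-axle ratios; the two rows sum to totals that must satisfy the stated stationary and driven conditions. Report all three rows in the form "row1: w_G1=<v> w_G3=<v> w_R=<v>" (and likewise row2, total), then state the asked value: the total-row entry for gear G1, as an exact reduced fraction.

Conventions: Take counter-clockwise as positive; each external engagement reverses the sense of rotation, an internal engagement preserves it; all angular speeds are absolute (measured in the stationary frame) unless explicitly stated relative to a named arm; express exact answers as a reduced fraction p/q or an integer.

row1: w_G1=1 w_G3=1 w_R=1
row2: w_G1=47/27 w_G3=-1 w_R=0
total: w_G1=74/27 w_G3=0 w_R=1
asked value: 74/27

topology: planetary set — G1 27T / G2 10T / G3 47T, arm = carrier (Willis)
superposition row 1 [locked train]: every member turns x
superposition row 2 [arm held]: sun y, ring −(27/47)·y, arm 0
boundary: total ω_ring = x − (27/47)·y = 0 and total ω_arm = x = 1  ⇒  y = 47/27, x = 1
row 2 ring = −(27/47)·47/27 = -1
totals (row 1 + row 2): sun 1 + 47/27 = 74/27, ring 1 + (-1) = 0, arm 1 + 0 = 1
asked cell (total, sun) = 74/27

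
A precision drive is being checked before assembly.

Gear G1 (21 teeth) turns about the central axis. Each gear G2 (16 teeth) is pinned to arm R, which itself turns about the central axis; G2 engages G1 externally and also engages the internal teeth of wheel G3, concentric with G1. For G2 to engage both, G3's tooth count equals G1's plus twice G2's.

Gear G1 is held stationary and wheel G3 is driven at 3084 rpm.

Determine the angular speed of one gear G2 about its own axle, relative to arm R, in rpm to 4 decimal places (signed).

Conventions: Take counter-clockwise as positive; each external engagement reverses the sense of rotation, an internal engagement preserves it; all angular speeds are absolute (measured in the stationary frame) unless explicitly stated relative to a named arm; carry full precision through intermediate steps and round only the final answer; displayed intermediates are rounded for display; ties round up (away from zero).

planetary set (21T centre, 16T on arm, 53T internal) — Willis relation
normalise by the input: solve with ω_ring = 1, then scale by 3084 rpm
ring teeth: 21 + 2·16 = 53
21(ω_sun−ω_arm) = −53(ω_ring−ω_arm),  ω_sun = 0, ω_ring = 1
21(0−ω_arm) = −53(1−ω_arm)  ⇒  74·ω_arm = 53  ⇒  ω_arm = 53/74
sun–planet mesh: 21·(0−53/74) = −16·(ω_p−ω_arm)  ⇒  ω_p−ω_arm = 1113/1184
scale: ω_p−ω_arm = 1113/1184 × 3084 rpm = +2899.0642 rpm

+2899.0642 rpm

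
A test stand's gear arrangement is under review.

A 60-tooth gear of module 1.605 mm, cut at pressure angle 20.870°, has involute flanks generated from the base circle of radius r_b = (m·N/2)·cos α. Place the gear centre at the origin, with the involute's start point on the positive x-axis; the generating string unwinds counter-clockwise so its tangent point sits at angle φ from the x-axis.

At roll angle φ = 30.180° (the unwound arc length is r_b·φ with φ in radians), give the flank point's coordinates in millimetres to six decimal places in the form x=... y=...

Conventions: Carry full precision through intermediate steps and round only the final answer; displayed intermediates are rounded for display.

class = single-mesh tooth geometry [base-circle involute, m = 1.605, 60T]
pitch radius r_p = m·N/2 = 1.605·60/2 = 48.150000
base radius r_b = r_p·cos α = 48.150000·cos 20.870° = 44.990933
roll angle φ = 30.180° = 0.52674037 rad
x = r_b·(cos φ + φ·sin φ) = 50.806116
y = r_b·(sin φ − φ·cos φ) = 2.131551

x=50.806116 y=2.131551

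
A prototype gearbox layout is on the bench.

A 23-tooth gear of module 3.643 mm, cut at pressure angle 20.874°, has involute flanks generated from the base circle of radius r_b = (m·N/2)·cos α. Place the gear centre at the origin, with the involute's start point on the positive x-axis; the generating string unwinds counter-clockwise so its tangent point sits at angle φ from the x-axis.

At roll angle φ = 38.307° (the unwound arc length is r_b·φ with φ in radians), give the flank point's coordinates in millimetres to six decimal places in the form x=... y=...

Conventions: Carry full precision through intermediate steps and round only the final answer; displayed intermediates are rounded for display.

single-mesh involute tooth geometry (23T wheel at module 3.643)
pitch radius r_p = m·N/2 = 3.643·23/2 = 41.894500
base radius r_b = r_p·cos α = 41.894500·cos 20.874° = 39.144807
roll angle φ = 38.307° = 0.66858328 rad
x = r_b·(cos φ + φ·sin φ) = 46.940051
y = r_b·(sin φ − φ·cos φ) = 3.728041

x=46.940051 y=3.728041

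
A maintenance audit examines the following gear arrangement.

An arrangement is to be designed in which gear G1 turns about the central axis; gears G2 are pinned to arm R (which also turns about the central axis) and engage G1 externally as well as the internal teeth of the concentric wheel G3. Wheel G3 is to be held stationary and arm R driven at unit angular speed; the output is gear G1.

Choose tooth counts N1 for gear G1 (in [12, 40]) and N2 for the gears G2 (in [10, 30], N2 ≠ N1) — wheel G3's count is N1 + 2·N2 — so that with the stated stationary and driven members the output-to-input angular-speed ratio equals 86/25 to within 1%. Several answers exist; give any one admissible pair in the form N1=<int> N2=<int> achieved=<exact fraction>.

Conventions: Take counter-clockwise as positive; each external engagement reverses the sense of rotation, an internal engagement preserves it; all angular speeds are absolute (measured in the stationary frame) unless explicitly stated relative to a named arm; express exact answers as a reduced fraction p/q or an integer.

N1=25 N2=18 achieved=86/25

design class (target 86/25): planetary set
Willis with ω_ring = 0: ω_sun/ω_arm = (N1+N3)/N1; set equal to 86/25  ⇒  N3/N1 = 86/25 − 1 = 61/25
N3 = N1 + 2·N2  ⇒  N2/N1 = (N3/N1 − 1)/2 = (61/25 − 1)/2 = 18/25
smallest multiple with N1 ≥ 12 and N2 ≥ 10: k = 1  ⇒  N1 = 1·25 = 25, N2 = 1·18 = 18 (N1 ≤ 40, N2 ≤ 30, N2 ≠ N1 ✓), N3 = 25 + 2·18 = 61
check: (N1+N3)/N1 with N1 = 25, N3 = 61 gives 86/25; |achieved − target| = 0 ≤ 43/1250 ✓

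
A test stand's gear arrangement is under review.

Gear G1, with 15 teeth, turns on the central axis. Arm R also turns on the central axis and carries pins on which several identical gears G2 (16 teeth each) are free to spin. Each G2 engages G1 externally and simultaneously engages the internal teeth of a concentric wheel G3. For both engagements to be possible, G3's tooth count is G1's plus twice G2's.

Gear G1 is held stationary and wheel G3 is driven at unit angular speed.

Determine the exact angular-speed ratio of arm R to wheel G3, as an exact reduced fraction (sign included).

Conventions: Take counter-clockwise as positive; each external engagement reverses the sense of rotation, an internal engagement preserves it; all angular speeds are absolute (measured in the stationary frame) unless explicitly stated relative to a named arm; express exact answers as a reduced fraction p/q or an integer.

47/62

topology: planetary set — G1 15T / G2 16T / G3 47T, arm = carrier (Willis)
ring teeth: 15 + 2·16 = 47
15(ω_sun−ω_arm) = −47(ω_ring−ω_arm),  ω_sun = 0, ω_ring = 1
15(0−ω_arm) = −47(1−ω_arm)  ⇒  62·ω_arm = 47  ⇒  ω_arm = 47/62
ω_out/ω_in = 47/62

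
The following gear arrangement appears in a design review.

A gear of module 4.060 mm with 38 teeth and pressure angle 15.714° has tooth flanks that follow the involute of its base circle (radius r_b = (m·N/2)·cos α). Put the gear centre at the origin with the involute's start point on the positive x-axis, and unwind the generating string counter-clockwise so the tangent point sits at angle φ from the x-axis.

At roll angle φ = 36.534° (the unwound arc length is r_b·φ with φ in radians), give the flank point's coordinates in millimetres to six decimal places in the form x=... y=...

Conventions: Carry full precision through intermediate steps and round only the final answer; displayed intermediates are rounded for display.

x=87.852627 y=6.159963

recognized (one wheel, involute flank): single-mesh tooth geometry, m = 4.060, N = 38
pitch radius r_p = m·N/2 = 4.060·38/2 = 77.140000
base radius r_b = r_p·cos α = 77.140000·cos 15.714° = 74.256939
roll angle φ = 36.534° = 0.63763859 rad
x = r_b·(cos φ + φ·sin φ) = 87.852627
y = r_b·(sin φ − φ·cos φ) = 6.159963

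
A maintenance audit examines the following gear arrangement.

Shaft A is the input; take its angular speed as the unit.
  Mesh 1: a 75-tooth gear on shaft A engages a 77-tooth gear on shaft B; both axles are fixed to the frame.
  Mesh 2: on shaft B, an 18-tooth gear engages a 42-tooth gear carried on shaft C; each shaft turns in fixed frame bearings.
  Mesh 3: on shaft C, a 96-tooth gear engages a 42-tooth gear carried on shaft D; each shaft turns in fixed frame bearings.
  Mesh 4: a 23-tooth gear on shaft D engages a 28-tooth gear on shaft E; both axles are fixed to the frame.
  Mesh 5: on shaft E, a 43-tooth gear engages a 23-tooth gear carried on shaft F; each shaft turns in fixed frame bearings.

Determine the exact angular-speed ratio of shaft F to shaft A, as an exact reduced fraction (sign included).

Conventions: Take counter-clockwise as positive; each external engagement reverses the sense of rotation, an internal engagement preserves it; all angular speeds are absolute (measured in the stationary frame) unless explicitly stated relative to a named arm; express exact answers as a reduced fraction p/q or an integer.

class = fixed-axis compound train [5 meshes; 5 ratios multiply, 5 sense flips]
mesh 1 [75T→77T]: running ratio 75/77, sense −
mesh 2 [18T→42T]: running ratio 225/539, sense +
mesh 3 [96T→42T]: running ratio 3600/3773, sense −
mesh 4 [23T→28T]: running ratio 20700/26411, sense +
mesh 5 [43T→23T]: running ratio 38700/26411, sense −
ω_out/ω_in = -38700/26411

-38700/26411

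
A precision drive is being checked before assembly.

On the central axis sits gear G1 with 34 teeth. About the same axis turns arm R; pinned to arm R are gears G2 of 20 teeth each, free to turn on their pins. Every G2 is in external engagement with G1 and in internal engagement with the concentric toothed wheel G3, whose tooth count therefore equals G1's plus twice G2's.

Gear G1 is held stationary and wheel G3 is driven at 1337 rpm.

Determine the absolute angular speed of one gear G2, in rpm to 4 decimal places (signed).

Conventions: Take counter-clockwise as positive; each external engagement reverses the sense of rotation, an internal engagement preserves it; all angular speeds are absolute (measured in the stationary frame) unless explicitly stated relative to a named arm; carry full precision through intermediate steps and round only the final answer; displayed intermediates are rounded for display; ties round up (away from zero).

+2473.4500 rpm

class = planetary set [G3 = 34+2·20 = 74; Willis about the carrier]
normalise by the input: solve with ω_ring = 1, then scale by 1337 rpm
ring teeth: 34 + 2·20 = 74
34(ω_sun−ω_arm) = −74(ω_ring−ω_arm),  ω_sun = 0, ω_ring = 1
34(0−ω_arm) = −74(1−ω_arm)  ⇒  108·ω_arm = 74  ⇒  ω_arm = 37/54
sun–planet mesh: 34·(0−37/54) = −20·(ω_p−ω_arm)  ⇒  ω_p−ω_arm = 629/540
ω_p = 37/54 + 629/540 = 37/20
scale: ω_p = 37/20 × 1337 rpm = +2473.4500 rpm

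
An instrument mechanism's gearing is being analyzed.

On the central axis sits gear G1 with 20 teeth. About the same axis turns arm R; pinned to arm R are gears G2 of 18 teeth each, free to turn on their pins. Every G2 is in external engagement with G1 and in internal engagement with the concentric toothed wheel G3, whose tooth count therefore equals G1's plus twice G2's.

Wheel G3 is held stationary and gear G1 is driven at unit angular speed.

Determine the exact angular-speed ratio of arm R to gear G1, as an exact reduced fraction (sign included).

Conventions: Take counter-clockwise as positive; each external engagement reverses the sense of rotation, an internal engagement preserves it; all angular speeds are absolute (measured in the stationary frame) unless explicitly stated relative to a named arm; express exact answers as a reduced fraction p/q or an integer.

topology: planetary set — G1 20T / G2 18T / G3 56T, arm = carrier (Willis)
ring teeth: 20 + 2·18 = 56
20(ω_sun−ω_arm) = −56(ω_ring−ω_arm),  ω_ring = 0, ω_sun = 1
20(1−ω_arm) = −56(0−ω_arm)  ⇒  76·ω_arm = 20  ⇒  ω_arm = 5/19
ω_out/ω_in = 5/19

5/19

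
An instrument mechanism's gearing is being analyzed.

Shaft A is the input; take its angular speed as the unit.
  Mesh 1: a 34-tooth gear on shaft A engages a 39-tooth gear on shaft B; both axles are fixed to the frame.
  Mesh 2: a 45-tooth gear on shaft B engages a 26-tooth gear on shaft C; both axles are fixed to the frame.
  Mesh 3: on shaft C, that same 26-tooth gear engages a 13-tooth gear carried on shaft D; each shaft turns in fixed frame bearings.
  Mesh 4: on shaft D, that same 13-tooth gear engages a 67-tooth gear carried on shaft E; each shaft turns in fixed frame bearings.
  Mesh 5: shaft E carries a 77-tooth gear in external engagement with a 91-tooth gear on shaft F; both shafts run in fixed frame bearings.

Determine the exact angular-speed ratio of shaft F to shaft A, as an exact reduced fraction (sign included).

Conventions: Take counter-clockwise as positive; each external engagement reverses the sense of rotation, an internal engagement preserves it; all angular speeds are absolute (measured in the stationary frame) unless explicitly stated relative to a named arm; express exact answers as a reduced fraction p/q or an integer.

-5610/11323

class = fixed-axis compound train [5 meshes; 5 ratios multiply, 5 sense flips]
mesh 1 [34T→39T]: running ratio 34/39, sense −
mesh 2 [45T→26T]: running ratio 255/169, sense +
mesh 3 [26T→13T]: running ratio 510/169, sense −
mesh 4 [13T→67T]: running ratio 510/871, sense +
mesh 5 [77T→91T]: running ratio 5610/11323, sense −
ω_out/ω_in = -5610/11323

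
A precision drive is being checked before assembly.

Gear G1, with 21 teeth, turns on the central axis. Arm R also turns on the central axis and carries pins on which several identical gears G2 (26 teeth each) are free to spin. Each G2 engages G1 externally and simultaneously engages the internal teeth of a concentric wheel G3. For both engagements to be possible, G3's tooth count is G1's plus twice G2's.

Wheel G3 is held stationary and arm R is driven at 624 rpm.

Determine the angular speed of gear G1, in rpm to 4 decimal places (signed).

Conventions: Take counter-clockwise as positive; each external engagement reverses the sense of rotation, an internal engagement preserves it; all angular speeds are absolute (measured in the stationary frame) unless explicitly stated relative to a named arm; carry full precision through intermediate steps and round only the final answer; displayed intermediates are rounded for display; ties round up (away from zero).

class = planetary set [G3 = 21+2·26 = 73; Willis about the carrier]
normalise by the input: solve with ω_arm = 1, then scale by 624 rpm
ring teeth: 21 + 2·26 = 73
21(ω_sun−ω_arm) = −73(ω_ring−ω_arm),  ω_ring = 0, ω_arm = 1
ω_sun = 1 − (73/21)(0−1) = 94/21
scale: ω_sun = 94/21 × 624 rpm = +2793.1429 rpm

+2793.1429 rpm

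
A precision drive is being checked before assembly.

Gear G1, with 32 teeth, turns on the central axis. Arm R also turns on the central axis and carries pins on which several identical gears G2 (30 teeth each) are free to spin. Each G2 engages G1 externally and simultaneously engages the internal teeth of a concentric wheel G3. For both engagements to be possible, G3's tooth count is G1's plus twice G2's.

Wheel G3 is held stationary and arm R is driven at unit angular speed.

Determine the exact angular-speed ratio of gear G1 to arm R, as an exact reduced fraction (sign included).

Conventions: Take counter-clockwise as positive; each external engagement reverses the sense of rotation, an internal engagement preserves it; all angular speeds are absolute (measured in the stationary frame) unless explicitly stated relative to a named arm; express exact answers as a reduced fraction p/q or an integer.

31/8

planetary set (32T centre, 30T on arm, 92T internal) — Willis relation
ring teeth: 32 + 2·30 = 92
32(ω_sun−ω_arm) = −92(ω_ring−ω_arm),  ω_ring = 0, ω_arm = 1
ω_sun = 1 − (92/32)(0−1) = 31/8
ω_out/ω_in = 31/8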